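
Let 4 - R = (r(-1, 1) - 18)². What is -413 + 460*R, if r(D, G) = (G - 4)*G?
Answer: -201433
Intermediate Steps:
r(D, G) = G*(-4 + G) (r(D, G) = (-4 + G)*G = G*(-4 + G))
R = -437 (R = 4 - (1*(-4 + 1) - 18)² = 4 - (1*(-3) - 18)² = 4 - (-3 - 18)² = 4 - 1*(-21)² = 4 - 1*441 = 4 - 441 = -437)
-413 + 460*R = -413 + 460*(-437) = -413 - 201020 = -201433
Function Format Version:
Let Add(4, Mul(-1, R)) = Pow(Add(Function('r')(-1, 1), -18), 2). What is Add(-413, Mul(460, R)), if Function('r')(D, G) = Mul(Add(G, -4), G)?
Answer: -201433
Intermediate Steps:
Function('r')(D, G) = Mul(G, Add(-4, G)) (Function('r')(D, G) = Mul(Add(-4, G), G) = Mul(G, Add(-4, G)))
R = -437 (R = Add(4, Mul(-1, Pow(Add(Mul(1, Add(-4, 1)), -18), 2))) = Add(4, Mul(-1, Pow(Add(Mul(1, -3), -18), 2))) = Add(4, Mul(-1, Pow(Add(-3, -18), 2))) = Add(4, Mul(-1, Pow(-21, 2))) = Add(4, Mul(-1, 441)) = Add(4, -441) = -437)
Add(-413, Mul(460, R)) = Add(-413, Mul(460, -437)) = Add(-413, -201020) = -201433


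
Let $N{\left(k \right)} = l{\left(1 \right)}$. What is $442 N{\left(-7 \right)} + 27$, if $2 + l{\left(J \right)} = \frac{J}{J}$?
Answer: $-415$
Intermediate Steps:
$l{\left(J \right)} = -1$ ($l{\left(J \right)} = -2 + \frac{J}{J} = -2 + 1 = -1$)
$N{\left(k \right)} = -1$
$442 N{\left(-7 \right)} + 27 = 442 \left(-1\right) + 27 = -442 + 27 = -415$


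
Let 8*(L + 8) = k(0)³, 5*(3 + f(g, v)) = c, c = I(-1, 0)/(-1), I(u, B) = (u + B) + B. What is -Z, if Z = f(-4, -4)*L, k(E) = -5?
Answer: -1323/20 ≈ -66.150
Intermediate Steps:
I(u, B) = u + 2*B (I(u, B) = (B + u) + B = u + 2*B)
c = 1 (c = (-1 + 2*0)/(-1) = (-1 + 0)*(-1) = -1*(-1) = 1)
f(g, v) = -14/5 (f(g, v) = -3 + (⅕)*1 = -3 + ⅕ = -14/5)
L = -189/8 (L = -8 + (⅛)*(-5)³ = -8 + (⅛)*(-125) = -8 - 125/8 = -189/8 ≈ -23.625)
Z = 1323/20 (Z = -14/5*(-189/8) = 1323/20 ≈ 66.150)
-Z = -1*1323/20 = -1323/20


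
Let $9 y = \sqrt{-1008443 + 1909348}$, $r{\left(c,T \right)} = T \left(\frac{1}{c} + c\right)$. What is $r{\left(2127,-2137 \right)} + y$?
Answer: $- \frac{9668065810}{2127} + \frac{\sqrt{900905}}{9} \approx -4.5453 \cdot 10^{6}$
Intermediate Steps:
$r{\left(c,T \right)} = T \left(c + \frac{1}{c}\right)$
$y = \frac{\sqrt{900905}}{9}$ ($y = \frac{\sqrt{-1008443 + 1909348}}{9} = \frac{\sqrt{900905}}{9} \approx 105.46$)
$r{\left(2127,-2137 \right)} + y = \left(\left(-2137\right) 2127 - \frac{2137}{2127}\right) + \frac{\sqrt{900905}}{9} = \left(-4545399 - \frac{2137}{2127}\right) + \frac{\sqrt{900905}}{9} = - \frac{9668065810}{2127} + \frac{\sqrt{900905}}{9}$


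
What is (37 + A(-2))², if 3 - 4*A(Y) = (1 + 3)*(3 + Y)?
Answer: 21609/16 ≈ 1350.6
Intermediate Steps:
A(Y) = -9/4 - Y (A(Y) = ¾ - (1 + 3)*(3 + Y)/4 = ¾ - (3 + Y) = ¾ - (12 + 4*Y)/4 = ¾ + (-3 - Y) = -9/4 - Y)
(37 + A(-2))² = (37 + (-9/4 - 1*(-2)))² = (37 + (-9/4 + 2))² = (37 - ¼)² = (147/4)² = 21609/16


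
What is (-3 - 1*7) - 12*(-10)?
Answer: 110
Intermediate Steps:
(-3 - 1*7) - 12*(-10) = (-3 - 7) + 120 = -10 + 120 = 110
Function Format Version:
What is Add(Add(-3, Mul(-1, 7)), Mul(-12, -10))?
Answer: 110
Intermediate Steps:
Add(Add(-3, Mul(-1, 7)), Mul(-12, -10)) = Add(Add(-3, -7), 120) = Add(-10, 120) = 110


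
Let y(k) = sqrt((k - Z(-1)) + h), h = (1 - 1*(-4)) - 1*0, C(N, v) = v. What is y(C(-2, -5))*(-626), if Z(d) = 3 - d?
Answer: -1252*I ≈ -1252.0*I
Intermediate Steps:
h = 5 (h = (1 + 4) + 0 = 5 + 0 = 5)
y(k) = sqrt(1 + k) (y(k) = sqrt((k - (3 - 1*(-1))) + 5) = sqrt((k - (3 + 1)) + 5) = sqrt((k - 1*4) + 5) = sqrt((k - 4) + 5) = sqrt((-4 + k) + 5) = sqrt(1 + k))
y(C(-2, -5))*(-626) = sqrt(1 - 5)*(-626) = sqrt(-4)*(-626) = (2*I)*(-626) = -1252*I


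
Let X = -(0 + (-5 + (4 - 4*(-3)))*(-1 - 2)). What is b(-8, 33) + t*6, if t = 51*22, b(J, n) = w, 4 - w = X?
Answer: 6703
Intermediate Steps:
X = 33 (X = -(0 + (-5 + (4 + 12))*(-3)) = -(0 + (-5 + 16)*(-3)) = -(0 + 11*(-3)) = -(0 - 33) = -1*(-33) = 33)
w = -29 (w = 4 - 1*33 = 4 - 33 = -29)
b(J, n) = -29
t = 1122
b(-8, 33) + t*6 = -29 + 1122*6 = -29 + 6732 = 6703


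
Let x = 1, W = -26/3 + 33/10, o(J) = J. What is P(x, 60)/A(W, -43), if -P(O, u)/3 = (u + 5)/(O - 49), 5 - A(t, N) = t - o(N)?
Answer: -975/7832 ≈ -0.12449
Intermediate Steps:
W = -161/30 (W = -26*1/3 + 33*(1/10) = -26/3 + 33/10 = -161/30 ≈ -5.3667)
A(t, N) = 5 + N - t (A(t, N) = 5 - (t - N) = 5 + (N - t) = 5 + N - t)
P(O, u) = -3*(5 + u)/(-49 + O) (P(O, u) = -3*(u + 5)/(O - 49) = -3*(5 + u)/(-49 + O))
P(x, 60)/A(W, -43) = (3*(-5 - 1*60)/(-49 + 1))/(5 - 43 - 1*(-161/30)) = (3*(-5 - 60)/(-48))/(5 - 43 + 161/30) = (3*(-1/48)*(-65))/(-979/30) = (65/16)*(-30/979) = -975/7832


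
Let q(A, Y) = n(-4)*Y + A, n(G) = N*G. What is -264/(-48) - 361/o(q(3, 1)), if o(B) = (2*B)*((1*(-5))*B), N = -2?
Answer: 3508/605 ≈ 5.7983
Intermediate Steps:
n(G) = -2*G
q(A, Y) = A + 8*Y (q(A, Y) = (-2*(-4))*Y + A = 8*Y + A = A + 8*Y)
o(B) = -10*B**2 (o(B) = (2*B)*(-5*B) = -10*B**2)
-264/(-48) - 361/o(q(3, 1)) = -264/(-48) - 361*(-1/(10*(3 + 8*1)**2)) = -264*(-1/48) - 361*(-1/(10*(3 + 8)**2)) = 11/2 - 361/((-10*11**2)) = 11/2 - 361/((-10*121)) = 11/2 - 361/(-1210) = 11/2 - 361*(-1/1210) = 11/2 + 361/1210 = 3508/605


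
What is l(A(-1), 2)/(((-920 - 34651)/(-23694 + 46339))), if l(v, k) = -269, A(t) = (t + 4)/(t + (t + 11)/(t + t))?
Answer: 6091505/35571 ≈ 171.25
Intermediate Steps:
A(t) = (4 + t)/(t + (11 + t)/(2*t)) (A(t) = (4 + t)/(t + (11 + t)/((2*t))) = (4 + t)/(t + (11 + t)*(1/(2*t))) = (4 + t)/(t + (11 + t)/(2*t)))
l(A(-1), 2)/(((-920 - 34651)/(-23694 + 46339))) = -269*(-23694 + 46339)/(-920 - 34651) = -269/((-35571/22645)) = -269/((-35571*1/22645)) = -269/(-35571/22645) = -269*(-22645/35571) = 6091505/35571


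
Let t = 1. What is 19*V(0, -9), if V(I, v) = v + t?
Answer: -152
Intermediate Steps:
V(I, v) = 1 + v (V(I, v) = v + 1 = 1 + v)
19*V(0, -9) = 19*(1 - 9) = 19*(-8) = -152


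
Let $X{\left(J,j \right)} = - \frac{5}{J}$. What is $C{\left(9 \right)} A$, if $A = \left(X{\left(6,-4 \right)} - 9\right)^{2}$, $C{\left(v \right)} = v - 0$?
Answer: $\frac{3481}{4} \approx 870.25$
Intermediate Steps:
$C{\left(v \right)} = v$ ($C{\left(v \right)} = v + 0 = v$)
$A = \frac{3481}{36}$ ($A = \left(- \frac{5}{6} - 9\right)^{2} = \left(- \frac{59}{6}\right)^{2} = \frac{3481}{36} \approx 96.694$)
$C{\left(9 \right)} A = 9 \cdot \frac{3481}{36} = \frac{3481}{4}$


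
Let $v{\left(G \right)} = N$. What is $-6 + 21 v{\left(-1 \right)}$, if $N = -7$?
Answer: $-153$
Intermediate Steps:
$v{\left(G \right)} = -7$
$-6 + 21 v{\left(-1 \right)} = -6 + 21 \left(-7\right) = -6 - 147 = -153$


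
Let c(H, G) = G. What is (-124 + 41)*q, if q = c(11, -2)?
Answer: 166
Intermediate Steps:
q = -2
(-124 + 41)*q = (-124 + 41)*(-2) = -83*(-2) = 166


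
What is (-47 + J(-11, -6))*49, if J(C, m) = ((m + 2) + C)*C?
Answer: 5782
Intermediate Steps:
J(C, m) = C*(2 + C + m) (J(C, m) = ((2 + m) + C)*C = (2 + C + m)*C = C*(2 + C + m))
(-47 + J(-11, -6))*49 = (-47 - 11*(2 - 11 - 6))*49 = (-47 - 11*(-15))*49 = (-47 + 165)*49 = 118*49 = 5782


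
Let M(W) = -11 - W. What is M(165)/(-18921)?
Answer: 176/18921 ≈ 0.0093018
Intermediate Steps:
M(165)/(-18921) = (-11 - 1*165)/(-18921) = (-11 - 165)*(-1/18921) = -176*(-1/18921) = 176/18921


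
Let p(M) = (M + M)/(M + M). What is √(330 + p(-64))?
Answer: √331 ≈ 18.193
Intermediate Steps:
p(M) = 1 (p(M) = (2*M)/((2*M)) = (2*M)*(1/(2*M)) = 1)
√(330 + p(-64)) = √(330 + 1) = √331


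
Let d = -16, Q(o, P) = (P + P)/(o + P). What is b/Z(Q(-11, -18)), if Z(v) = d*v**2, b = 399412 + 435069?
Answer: -701798521/20736 ≈ -33844.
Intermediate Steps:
Q(o, P) = 2*P/(P + o) (Q(o, P) = (2*P)/(P + o) = 2*P/(P + o))
b = 834481
Z(v) = -16*v**2
b/Z(Q(-11, -18)) = 834481/((-16*1296/(-18 - 11)**2)) = 834481/((-16*(2*(-18)/(-29))**2)) = 834481/((-16*(2*(-18)*(-1/29))**2)) = 834481/((-16*(36/29)**2)) = 834481/((-16*1296/841)) = 834481/(-20736/841) = 834481*(-841/20736) = -701798521/20736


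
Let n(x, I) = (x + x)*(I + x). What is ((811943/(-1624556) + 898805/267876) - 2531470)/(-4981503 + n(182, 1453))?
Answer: 68852672864397488/119303470859062833 ≈ 0.57712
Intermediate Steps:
n(x, I) = 2*x*(I + x) (n(x, I) = (2*x)*(I + x) = 2*x*(I + x))
((811943/(-1624556) + 898805/267876) - 2531470)/(-4981503 + n(182, 1453)) = ((811943/(-1624556) + 898805/267876) - 2531470)/(-4981503 + 2*182*(1453 + 182)) = ((811943*(-1/1624556) + 898805*(1/267876)) - 2531470)/(-4981503 + 2*182*1635) = ((-811943/1624556 + 898805/267876) - 2531470)/(-4981503 + 595140) = (77666188282/27198722691 - 2531470)/(-4386363) = -68852672864397488/27198722691*(-1/4386363) = 68852672864397488/119303470859062833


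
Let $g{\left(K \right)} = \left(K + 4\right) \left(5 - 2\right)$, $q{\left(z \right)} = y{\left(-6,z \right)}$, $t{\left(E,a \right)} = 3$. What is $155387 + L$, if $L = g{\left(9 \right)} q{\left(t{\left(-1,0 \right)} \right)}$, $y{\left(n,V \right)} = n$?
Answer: $155153$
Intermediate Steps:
$q{\left(z \right)} = -6$
$g{\left(K \right)} = 12 + 3 K$ ($g{\left(K \right)} = \left(4 + K\right) 3 = 12 + 3 K$)
$L = -234$ ($L = \left(12 + 3 \cdot 9\right) \left(-6\right) = \left(12 + 27\right) \left(-6\right) = 39 \left(-6\right) = -234$)
$155387 + L = 155387 - 234 = 155153$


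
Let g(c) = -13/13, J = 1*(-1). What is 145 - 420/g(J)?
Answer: 565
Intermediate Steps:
J = -1
g(c) = -1 (g(c) = -13*1/13 = -1)
145 - 420/g(J) = 145 - 420/(-1) = 145 - 420*(-1) = 145 - 1*(-420) = 145 + 420 = 565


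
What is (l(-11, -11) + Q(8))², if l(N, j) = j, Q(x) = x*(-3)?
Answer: 1225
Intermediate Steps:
Q(x) = -3*x
(l(-11, -11) + Q(8))² = (-11 - 3*8)² = (-11 - 24)² = (-35)² = 1225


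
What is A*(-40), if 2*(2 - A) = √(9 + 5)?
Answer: -80 + 20*√14 ≈ -5.1669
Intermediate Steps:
A = 2 - √14/2 (A = 2 - √(9 + 5)/2 = 2 - √14/2 ≈ 0.12917)
A*(-40) = (2 - √14/2)*(-40) = -80 + 20*√14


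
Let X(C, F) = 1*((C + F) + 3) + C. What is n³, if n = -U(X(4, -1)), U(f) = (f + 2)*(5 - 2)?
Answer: -46656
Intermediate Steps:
X(C, F) = 3 + F + 2*C (X(C, F) = 1*(3 + C + F) + C = (3 + C + F) + C = 3 + F + 2*C)
U(f) = 6 + 3*f (U(f) = (2 + f)*3 = 6 + 3*f)
n = -36 (n = -(6 + 3*(3 - 1 + 2*4)) = -(6 + 3*(3 - 1 + 8)) = -(6 + 3*10) = -(6 + 30) = -1*36 = -36)
n³ = (-36)³ = -46656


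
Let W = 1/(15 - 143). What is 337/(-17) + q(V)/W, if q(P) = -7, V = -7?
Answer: 14895/17 ≈ 876.18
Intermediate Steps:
W = -1/128 (W = 1/(-128) = -1/128 ≈ -0.0078125)
337/(-17) + q(V)/W = 337/(-17) - 7/(-1/128) = 337*(-1/17) - 7*(-128) = -337/17 + 896 = 14895/17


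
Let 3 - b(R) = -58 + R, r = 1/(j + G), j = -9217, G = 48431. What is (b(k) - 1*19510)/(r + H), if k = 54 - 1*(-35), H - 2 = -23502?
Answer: 766163132/921528999 ≈ 0.83140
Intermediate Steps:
H = -23500 (H = 2 - 23502 = -23500)
k = 89 (k = 54 + 35 = 89)
r = 1/39214 (r = 1/(-9217 + 48431) = 1/39214 ≈ 2.5501e-5)
b(R) = 61 - R (b(R) = 3 - (-58 + R) = 3 + (58 - R) = 61 - R)
(b(k) - 1*19510)/(r + H) = ((61 - 1*89) - 1*19510)/(1/39214 - 23500) = ((61 - 89) - 19510)/(-921528999/39214) = (-28 - 19510)*(-39214/921528999) = -19538*(-39214/921528999) = 766163132/921528999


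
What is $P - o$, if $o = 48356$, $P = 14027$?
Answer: $-34329$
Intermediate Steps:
$P - o = 14027 - 48356 = -34329$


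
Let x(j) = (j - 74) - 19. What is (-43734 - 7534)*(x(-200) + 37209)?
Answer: -1892609488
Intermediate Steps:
x(j) = -93 + j (x(j) = (-74 + j) - 19 = -93 + j)
(-43734 - 7534)*(x(-200) + 37209) = (-43734 - 7534)*((-93 - 200) + 37209) = -51268*(-293 + 37209) = -51268*36916 = -1892609488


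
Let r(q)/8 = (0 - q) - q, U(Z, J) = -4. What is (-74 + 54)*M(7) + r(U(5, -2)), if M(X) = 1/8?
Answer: 123/2 ≈ 61.500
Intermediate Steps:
r(q) = -16*q (r(q) = 8*((0 - q) - q) = 8*(-q - q) = 8*(-2*q) = -16*q)
M(X) = ⅛
(-74 + 54)*M(7) + r(U(5, -2)) = (-74 + 54)*(⅛) - 16*(-4) = -20*⅛ + 64 = -5/2 + 64 = 123/2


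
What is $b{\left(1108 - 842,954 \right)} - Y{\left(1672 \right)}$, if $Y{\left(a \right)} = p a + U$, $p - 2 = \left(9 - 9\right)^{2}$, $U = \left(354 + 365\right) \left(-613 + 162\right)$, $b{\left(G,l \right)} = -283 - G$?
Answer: $320376$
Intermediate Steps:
$U = -324269$ ($U = 719 \left(-451\right) = -324269$)
$p = 2$ ($p = 2 + \left(9 - 9\right)^{2} = 2 + 0^{2} = 2 + 0 = 2$)
$Y{\left(a \right)} = -324269 + 2 a$ ($Y{\left(a \right)} = 2 a - 324269 = -324269 + 2 a$)
$b{\left(1108 - 842,954 \right)} - Y{\left(1672 \right)} = \left(-283 - \left(1108 - 842\right)\right) - \left(-324269 + 2 \cdot 1672\right) = \left(-283 - 266\right) - \left(-324269 + 3344\right) = \left(-283 - 266\right) - -320925 = -549 + 320925 = 320376$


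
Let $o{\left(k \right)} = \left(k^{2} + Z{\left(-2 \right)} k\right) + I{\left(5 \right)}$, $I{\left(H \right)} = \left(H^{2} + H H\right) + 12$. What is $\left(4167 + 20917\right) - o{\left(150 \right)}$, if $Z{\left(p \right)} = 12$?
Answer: $722$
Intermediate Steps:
$I{\left(H \right)} = 12 + 2 H^{2}$ ($I{\left(H \right)} = \left(H^{2} + H^{2}\right) + 12 = 2 H^{2} + 12 = 12 + 2 H^{2}$)
$o{\left(k \right)} = 62 + k^{2} + 12 k$ ($o{\left(k \right)} = \left(k^{2} + 12 k\right) + \left(12 + 2 \cdot 5^{2}\right) = \left(k^{2} + 12 k\right) + \left(12 + 2 \cdot 25\right) = \left(k^{2} + 12 k\right) + \left(12 + 50\right) = \left(k^{2} + 12 k\right) + 62 = 62 + k^{2} + 12 k$)
$\left(4167 + 20917\right) - o{\left(150 \right)} = \left(4167 + 20917\right) - \left(62 + 150^{2} + 12 \cdot 150\right) = 25084 - \left(62 + 22500 + 1800\right) = 25084 - 24362 = 722$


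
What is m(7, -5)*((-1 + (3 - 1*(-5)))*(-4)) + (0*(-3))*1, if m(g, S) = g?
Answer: -196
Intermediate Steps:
m(7, -5)*((-1 + (3 - 1*(-5)))*(-4)) + (0*(-3))*1 = 7*((-1 + (3 - 1*(-5)))*(-4)) + (0*(-3))*1 = 7*((-1 + (3 + 5))*(-4)) + 0*1 = 7*((-1 + 8)*(-4)) + 0 = 7*(7*(-4)) + 0 = 7*(-28) + 0 = -196 + 0 = -196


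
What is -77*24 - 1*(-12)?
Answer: -1836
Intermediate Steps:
-77*24 - 1*(-12) = -1848 + 12 = -1836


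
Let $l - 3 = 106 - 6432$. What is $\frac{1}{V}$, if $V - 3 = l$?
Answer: $- \frac{1}{6320} \approx -0.00015823$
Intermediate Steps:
$l = -6323$ ($l = 3 + \left(106 - 6432\right) = 3 - 6326 = -6323$)
$V = -6320$ ($V = 3 - 6323 = -6320$)
$\frac{1}{V} = \frac{1}{-6320} = - \frac{1}{6320}$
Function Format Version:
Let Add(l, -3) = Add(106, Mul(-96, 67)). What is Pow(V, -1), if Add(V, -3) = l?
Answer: Rational(-1, 6320) ≈ -0.00015823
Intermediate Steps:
l = -6323 (l = Add(3, Add(106, Mul(-96, 67))) = Add(3, Add(106, -6432)) = Add(3, -6326) = -6323)
V = -6320 (V = Add(3, -6323) = -6320)
Pow(V, -1) = Pow(-6320, -1) = Rational(-1, 6320)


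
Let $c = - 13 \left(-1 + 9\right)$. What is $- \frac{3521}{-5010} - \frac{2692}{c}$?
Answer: $\frac{865819}{32565} \approx 26.587$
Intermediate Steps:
$c = -104$ ($c = \left(-13\right) 8 = -104$)
$- \frac{3521}{-5010} - \frac{2692}{c} = - \frac{3521}{-5010} - \frac{2692}{-104} = \left(-3521\right) \left(- \frac{1}{5010}\right) - - \frac{673}{26} = \frac{3521}{5010} + \frac{673}{26} = \frac{865819}{32565}$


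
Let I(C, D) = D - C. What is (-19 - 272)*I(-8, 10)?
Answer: -5238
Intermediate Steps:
(-19 - 272)*I(-8, 10) = (-19 - 272)*(10 - 1*(-8)) = -291*(10 + 8) = -291*18 = -5238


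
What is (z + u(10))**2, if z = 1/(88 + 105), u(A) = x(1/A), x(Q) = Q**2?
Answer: 85849/372490000 ≈ 0.00023047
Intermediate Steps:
u(A) = A**(-2) (u(A) = (1/A)**2 = A**(-2))
z = 1/193 ≈ 0.0051813
(z + u(10))**2 = (1/193 + 10**(-2))**2 = (1/193 + 1/100)**2 = (293/19300)**2 = 85849/372490000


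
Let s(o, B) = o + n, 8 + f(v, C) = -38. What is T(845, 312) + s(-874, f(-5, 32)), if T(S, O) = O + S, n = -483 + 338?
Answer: 138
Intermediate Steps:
f(v, C) = -46 (f(v, C) = -8 - 38 = -46)
n = -145
s(o, B) = -145 + o (s(o, B) = o - 145 = -145 + o)
T(845, 312) + s(-874, f(-5, 32)) = (312 + 845) + (-145 - 874) = 1157 - 1019 = 138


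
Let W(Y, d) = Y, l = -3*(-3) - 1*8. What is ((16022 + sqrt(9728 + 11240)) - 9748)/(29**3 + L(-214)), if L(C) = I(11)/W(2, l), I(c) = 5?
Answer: 12548/48783 + 4*sqrt(5242)/48783 ≈ 0.26316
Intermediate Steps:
l = 1 (l = 9 - 8 = 1)
L(C) = 5/2
((16022 + sqrt(9728 + 11240)) - 9748)/(29**3 + L(-214)) = ((16022 + sqrt(9728 + 11240)) - 9748)/(29**3 + 5/2) = ((16022 + sqrt(20968)) - 9748)/(24389 + 5/2) = ((16022 + 2*sqrt(5242)) - 9748)/(48783/2) = (6274 + 2*sqrt(5242))*(2/48783) = 12548/48783 + 4*sqrt(5242)/48783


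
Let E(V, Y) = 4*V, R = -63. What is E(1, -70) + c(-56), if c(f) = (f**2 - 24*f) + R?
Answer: 4421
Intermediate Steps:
c(f) = -63 + f**2 - 24*f (c(f) = (f**2 - 24*f) - 63 = -63 + f**2 - 24*f)
E(1, -70) + c(-56) = 4*1 + (-63 + (-56)**2 - 24*(-56)) = 4 + (-63 + 3136 + 1344) = 4 + 4417 = 4421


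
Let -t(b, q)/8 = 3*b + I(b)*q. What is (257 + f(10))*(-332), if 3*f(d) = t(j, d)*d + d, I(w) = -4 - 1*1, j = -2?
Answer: -1746652/3 ≈ -5.8222e+5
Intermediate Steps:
I(w) = -5 (I(w) = -4 - 1 = -5)
t(b, q) = -24*b + 40*q (t(b, q) = -8*(3*b - 5*q) = -8*(-5*q + 3*b) = -24*b + 40*q)
f(d) = d/3 + d*(48 + 40*d)/3 (f(d) = ((-24*(-2) + 40*d)*d + d)/3 = ((48 + 40*d)*d + d)/3 = (d*(48 + 40*d) + d)/3 = (d + d*(48 + 40*d))/3 = d/3 + d*(48 + 40*d)/3)
(257 + f(10))*(-332) = (257 + (⅓)*10*(49 + 40*10))*(-332) = (257 + (⅓)*10*(49 + 400))*(-332) = (257 + (⅓)*10*449)*(-332) = (257 + 4490/3)*(-332) = (5261/3)*(-332) = -1746652/3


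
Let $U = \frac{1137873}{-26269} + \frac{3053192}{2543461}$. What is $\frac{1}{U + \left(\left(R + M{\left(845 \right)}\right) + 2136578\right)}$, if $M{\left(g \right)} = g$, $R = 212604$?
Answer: $\frac{66814177009}{157012306022631438} \approx 4.2553 \cdot 10^{-7}$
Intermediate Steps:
$U = - \frac{2813931297805}{66814177009}$ ($U = 1137873 \left(- \frac{1}{26269}\right) + 3053192 \cdot \frac{1}{2543461} = - \frac{1137873}{26269} + \frac{3053192}{2543461} = - \frac{2813931297805}{66814177009} \approx -42.116$)
$\frac{1}{U + \left(\left(R + M{\left(845 \right)}\right) + 2136578\right)} = \frac{1}{- \frac{2813931297805}{66814177009} + \left(\left(212604 + 845\right) + 2136578\right)} = \frac{1}{- \frac{2813931297805}{66814177009} + \left(213449 + 2136578\right)} = \frac{1}{- \frac{2813931297805}{66814177009} + 2350027} = \frac{1}{\frac{157012306022631438}{66814177009}} = \frac{66814177009}{157012306022631438}$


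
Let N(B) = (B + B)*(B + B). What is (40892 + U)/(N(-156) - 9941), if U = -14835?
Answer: 26057/87403 ≈ 0.29812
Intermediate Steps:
N(B) = 4*B² (N(B) = (2*B)*(2*B) = 4*B²)
(40892 + U)/(N(-156) - 9941) = (40892 - 14835)/(4*(-156)² - 9941) = 26057/(4*24336 - 9941) = 26057/(97344 - 9941) = 26057/87403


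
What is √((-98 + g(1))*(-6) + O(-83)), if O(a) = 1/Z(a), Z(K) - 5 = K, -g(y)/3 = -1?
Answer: √3467802/78 ≈ 23.874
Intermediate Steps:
g(y) = 3 (g(y) = -3*(-1) = 3)
Z(K) = 5 + K
O(a) = 1/(5 + a)
√((-98 + g(1))*(-6) + O(-83)) = √((-98 + 3)*(-6) + 1/(5 - 83)) = √(-95*(-6) + 1/(-78)) = √(570 - 1/78) = √(44459/78) = √3467802/78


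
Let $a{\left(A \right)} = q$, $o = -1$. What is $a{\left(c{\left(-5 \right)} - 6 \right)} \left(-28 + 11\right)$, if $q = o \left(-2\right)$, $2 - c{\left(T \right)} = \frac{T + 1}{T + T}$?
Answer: $-34$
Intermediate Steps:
$c{\left(T \right)} = 2 - \frac{1 + T}{2 T}$ ($c{\left(T \right)} = 2 - \frac{T + 1}{T + T} = 2 - \frac{1 + T}{2 T}$)
$q = 2$ ($q = \left(-1\right) \left(-2\right) = 2$)
$a{\left(A \right)} = 2$
$a{\left(c{\left(-5 \right)} - 6 \right)} \left(-28 + 11\right) = 2 \left(-28 + 11\right) = 2 \left(-17\right) = -34$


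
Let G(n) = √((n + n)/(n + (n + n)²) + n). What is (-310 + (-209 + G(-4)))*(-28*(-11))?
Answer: -159852 + 308*I*√930/15 ≈ -1.5985e+5 + 626.18*I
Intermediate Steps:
G(n) = √(n + 2*n/(n + 4*n²)) (G(n) = √((2*n)/(n + (2*n)²) + n) = √((2*n)/(n + 4*n²) + n) = √(2*n/(n + 4*n²) + n) = √(n + 2*n/(n + 4*n²)))
(-310 + (-209 + G(-4)))*(-28*(-11)) = (-310 + (-209 + √((2 - 4*(1 + 4*(-4)))/(1 + 4*(-4)))))*(-28*(-11)) = (-310 + (-209 + √((2 - 4*(1 - 16))/(1 - 16))))*308 = (-310 + (-209 + √((2 - 4*(-15))/(-15))))*308 = (-310 + (-209 + √(-(2 + 60)/15)))*308 = (-310 + (-209 + √(-1/15*62)))*308 = (-310 + (-209 + √(-62/15)))*308 = (-310 + (-209 + I*√930/15))*308 = (-519 + I*√930/15)*308 = -159852 + 308*I*√930/15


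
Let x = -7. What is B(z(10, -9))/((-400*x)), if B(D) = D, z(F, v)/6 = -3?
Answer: -9/1400 ≈ -0.0064286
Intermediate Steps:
z(F, v) = -18 (z(F, v) = 6*(-3) = -18)
B(z(10, -9))/((-400*x)) = -18/((-400*(-7))) = -18/2800 = -18*1/2800 = -9/1400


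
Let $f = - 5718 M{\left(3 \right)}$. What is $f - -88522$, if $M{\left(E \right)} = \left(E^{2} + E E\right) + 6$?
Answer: $-48710$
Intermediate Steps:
$M{\left(E \right)} = 6 + 2 E^{2}$ ($M{\left(E \right)} = \left(E^{2} + E^{2}\right) + 6 = 2 E^{2} + 6 = 6 + 2 E^{2}$)
$f = -137232$ ($f = - 5718 \left(6 + 2 \cdot 3^{2}\right) = - 5718 \left(6 + 2 \cdot 9\right) = - 5718 \left(6 + 18\right) = \left(-5718\right) 24 = -137232$)
$f - -88522 = -137232 - -88522 = -137232 + 88522 = -48710$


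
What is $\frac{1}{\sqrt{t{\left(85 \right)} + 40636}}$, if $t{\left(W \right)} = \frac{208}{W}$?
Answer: $\frac{\sqrt{73403195}}{1727134} \approx 0.0049606$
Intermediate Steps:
$\frac{1}{\sqrt{t{\left(85 \right)} + 40636}} = \frac{1}{\sqrt{\frac{208}{85} + 40636}} = \frac{1}{\sqrt{\frac{3454268}{85}}} = \frac{1}{\frac{2}{85} \sqrt{73403195}} = \frac{\sqrt{73403195}}{1727134}$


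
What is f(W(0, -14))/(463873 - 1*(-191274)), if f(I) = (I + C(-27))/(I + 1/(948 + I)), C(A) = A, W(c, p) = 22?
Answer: -4850/13981492127 ≈ -3.4689e-7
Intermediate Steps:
f(I) = (-27 + I)/(I + 1/(948 + I)) (f(I) = (I - 27)/(I + 1/(948 + I)) = (-27 + I)/(I + 1/(948 + I)))
f(W(0, -14))/(463873 - 1*(-191274)) = ((-25596 + 22² + 921*22)/(1 + 22² + 948*22))/(463873 - 1*(-191274)) = ((-25596 + 484 + 20262)/(1 + 484 + 20856))/(463873 + 191274) = (-4850/21341)/655147 = ((1/21341)*(-4850))*(1/655147) = -4850/21341*1/655147 = -4850/13981492127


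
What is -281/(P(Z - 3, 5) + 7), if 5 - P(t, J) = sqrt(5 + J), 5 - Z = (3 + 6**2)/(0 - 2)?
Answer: -1686/67 - 281*sqrt(10)/134 ≈ -31.796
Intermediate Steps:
Z = 49/2 (Z = 5 - (3 + 6**2)/(0 - 2) = 5 - (3 + 36)/(-2) = 5 - 39*(-1)/2 = 5 - 1*(-39/2) = 5 + 39/2 = 49/2 ≈ 24.500)
P(t, J) = 5 - sqrt(5 + J)
-281/(P(Z - 3, 5) + 7) = -281/((5 - sqrt(5 + 5)) + 7) = -281/((5 - sqrt(10)) + 7) = -281/(12 - sqrt(10))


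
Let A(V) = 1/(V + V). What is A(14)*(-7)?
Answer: -¼ ≈ -0.25000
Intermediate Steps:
A(V) = 1/(2*V)
A(14)*(-7) = ((½)/14)*(-7) = ((½)*(1/14))*(-7) = (1/28)*(-7) = -¼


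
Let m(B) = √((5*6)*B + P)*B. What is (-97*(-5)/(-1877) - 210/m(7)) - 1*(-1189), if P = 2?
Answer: 2231268/1877 - 15*√53/53 ≈ 1186.7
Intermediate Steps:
m(B) = B*√(2 + 30*B) (m(B) = √((5*6)*B + 2)*B = √(30*B + 2)*B = √(2 + 30*B)*B = B*√(2 + 30*B))
(-97*(-5)/(-1877) - 210/m(7)) - 1*(-1189) = (-97*(-5)/(-1877) - 210*1/(7*√(2 + 30*7))) - 1*(-1189) = (485*(-1/1877) - 210*1/(7*√(2 + 210))) + 1189 = (-485/1877 - 210*√53/742) + 1189 = (-485/1877 - 15*√53/53) + 1189 = 2231268/1877 - 15*√53/53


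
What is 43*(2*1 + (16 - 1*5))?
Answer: 559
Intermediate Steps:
43*(2*1 + (16 - 1*5)) = 43*(2 + (16 - 5)) = 43*(2 + 11) = 43*13 = 559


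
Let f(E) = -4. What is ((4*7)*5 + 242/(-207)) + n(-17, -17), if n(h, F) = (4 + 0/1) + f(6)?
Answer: 28738/207 ≈ 138.83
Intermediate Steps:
n(h, F) = 0 (n(h, F) = (4 + 0/1) - 4 = (4 + 0*1) - 4 = (4 + 0) - 4 = 4 - 4 = 0)
((4*7)*5 + 242/(-207)) + n(-17, -17) = ((4*7)*5 + 242/(-207)) + 0 = (28*5 + 242*(-1/207)) + 0 = (140 - 242/207) + 0 = 28738/207 + 0 = 28738/207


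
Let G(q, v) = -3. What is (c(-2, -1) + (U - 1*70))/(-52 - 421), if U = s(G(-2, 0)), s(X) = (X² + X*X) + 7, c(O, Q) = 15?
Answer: 30/473 ≈ 0.063425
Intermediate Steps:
s(X) = 7 + 2*X² (s(X) = (X² + X²) + 7 = 2*X² + 7 = 7 + 2*X²)
U = 25 (U = 7 + 2*(-3)² = 7 + 2*9 = 7 + 18 = 25)
(c(-2, -1) + (U - 1*70))/(-52 - 421) = (15 + (25 - 1*70))/(-52 - 421) = (15 + (25 - 70))/(-473) = (15 - 45)*(-1/473) = -30*(-1/473) = 30/473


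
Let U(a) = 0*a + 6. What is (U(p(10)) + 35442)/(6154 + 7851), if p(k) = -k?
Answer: 35448/14005 ≈ 2.5311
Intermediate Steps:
U(a) = 6 (U(a) = 0 + 6 = 6)
(U(p(10)) + 35442)/(6154 + 7851) = (6 + 35442)/(6154 + 7851) = 35448/14005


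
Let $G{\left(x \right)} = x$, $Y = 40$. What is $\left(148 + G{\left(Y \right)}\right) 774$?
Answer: $145512$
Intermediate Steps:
$\left(148 + G{\left(Y \right)}\right) 774 = \left(148 + 40\right) 774 = 188 \cdot 774 = 145512$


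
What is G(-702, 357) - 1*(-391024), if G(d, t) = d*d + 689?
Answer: 884517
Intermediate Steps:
G(d, t) = 689 + d² (G(d, t) = d² + 689 = 689 + d²)
G(-702, 357) - 1*(-391024) = (689 + (-702)²) - 1*(-391024) = (689 + 492804) + 391024 = 493493 + 391024 = 884517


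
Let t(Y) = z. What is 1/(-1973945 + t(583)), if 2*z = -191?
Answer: -2/3948081 ≈ -5.0657e-7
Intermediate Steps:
z = -191/2 (z = (½)*(-191) = -191/2 ≈ -95.500)
t(Y) = -191/2
1/(-1973945 + t(583)) = 1/(-1973945 - 191/2) = 1/(-3948081/2) = -2/3948081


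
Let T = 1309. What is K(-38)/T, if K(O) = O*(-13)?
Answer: 494/1309 ≈ 0.37739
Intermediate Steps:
K(O) = -13*O
K(-38)/T = -13*(-38)/1309 = 494*(1/1309) = 494/1309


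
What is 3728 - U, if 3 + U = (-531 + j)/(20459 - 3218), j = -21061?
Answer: 64347763/17241 ≈ 3732.3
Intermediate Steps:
U = -73315/17241 (U = -3 + (-531 - 21061)/(20459 - 3218) = -3 - 21592/17241 = -73315/17241 ≈ -4.2524)
3728 - U = 3728 - 1*(-73315/17241) = 3728 + 73315/17241 = 64347763/17241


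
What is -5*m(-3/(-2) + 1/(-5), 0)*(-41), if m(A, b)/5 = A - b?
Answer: 2665/2 ≈ 1332.5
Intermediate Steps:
m(A, b) = -5*b + 5*A (m(A, b) = 5*(A - b) = -5*b + 5*A)
-5*m(-3/(-2) + 1/(-5), 0)*(-41) = -5*(-5*0 + 5*(-3/(-2) + 1/(-5)))*(-41) = -5*(0 + 5*(-3*(-½) + 1*(-⅕)))*(-41) = -5*(0 + 5*(3/2 - ⅕))*(-41) = -5*(0 + 5*(13/10))*(-41) = -5*(0 + 13/2)*(-41) = -5*13/2*(-41) = -65/2*(-41) = 2665/2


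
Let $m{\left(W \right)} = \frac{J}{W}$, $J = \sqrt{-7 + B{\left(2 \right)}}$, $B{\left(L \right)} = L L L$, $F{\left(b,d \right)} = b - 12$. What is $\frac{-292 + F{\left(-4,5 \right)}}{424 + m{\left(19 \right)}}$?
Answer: $- \frac{836}{1151} \approx -0.72633$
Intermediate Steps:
$F{\left(b,d \right)} = -12 + b$ ($F{\left(b,d \right)} = b - 12 = -12 + b$)
$B{\left(L \right)} = L^{3}$ ($B{\left(L \right)} = L^{2} L = L^{3}$)
$J = 1$ ($J = \sqrt{-7 + 2^{3}} = \sqrt{-7 + 8} = \sqrt{1} = 1$)
$m{\left(W \right)} = \frac{1}{W}$ ($m{\left(W \right)} = 1 \frac{1}{W} = \frac{1}{W}$)
$\frac{-292 + F{\left(-4,5 \right)}}{424 + m{\left(19 \right)}} = \frac{-292 - 16}{424 + \frac{1}{19}} = - \frac{308}{\frac{8057}{19}} = \left(-308\right) \frac{19}{8057} = - \frac{836}{1151}$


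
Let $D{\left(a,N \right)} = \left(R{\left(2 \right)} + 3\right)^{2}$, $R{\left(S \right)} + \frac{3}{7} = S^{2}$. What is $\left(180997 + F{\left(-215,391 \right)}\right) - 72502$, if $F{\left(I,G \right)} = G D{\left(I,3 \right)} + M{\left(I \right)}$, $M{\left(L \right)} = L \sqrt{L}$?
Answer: $\frac{6143611}{49} - 215 i \sqrt{215} \approx 1.2538 \cdot 10^{5} - 3152.5 i$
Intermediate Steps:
$R{\left(S \right)} = - \frac{3}{7} + S^{2}$
$D{\left(a,N \right)} = \frac{2116}{49}$ ($D{\left(a,N \right)} = \left(\left(- \frac{3}{7} + 2^{2}\right) + 3\right)^{2} = \left(\left(- \frac{3}{7} + 4\right) + 3\right)^{2} = \left(\frac{25}{7} + 3\right)^{2} = \left(\frac{46}{7}\right)^{2} = \frac{2116}{49}$)
$M{\left(L \right)} = L^{\frac{3}{2}}$
$F{\left(I,G \right)} = I^{\frac{3}{2}} + \frac{2116 G}{49}$ ($F{\left(I,G \right)} = G \frac{2116}{49} + I^{\frac{3}{2}} = \frac{2116 G}{49} + I^{\frac{3}{2}} = I^{\frac{3}{2}} + \frac{2116 G}{49}$)
$\left(180997 + F{\left(-215,391 \right)}\right) - 72502 = \left(180997 + \left(\left(-215\right)^{\frac{3}{2}} + \frac{2116}{49} \cdot 391\right)\right) - 72502 = \left(180997 + \left(- 215 i \sqrt{215} + \frac{827356}{49}\right)\right) - 72502 = \left(180997 + \left(\frac{827356}{49} - 215 i \sqrt{215}\right)\right) - 72502 = \left(\frac{9696209}{49} - 215 i \sqrt{215}\right) - 72502 = \frac{6143611}{49} - 215 i \sqrt{215}$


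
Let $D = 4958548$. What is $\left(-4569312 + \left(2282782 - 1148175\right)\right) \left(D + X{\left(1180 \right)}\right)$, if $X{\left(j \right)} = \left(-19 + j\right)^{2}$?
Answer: $-21660860606645$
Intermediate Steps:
$\left(-4569312 + \left(2282782 - 1148175\right)\right) \left(D + X{\left(1180 \right)}\right) = \left(-4569312 + \left(2282782 - 1148175\right)\right) \left(4958548 + \left(-19 + 1180\right)^{2}\right) = \left(-4569312 + 1134607\right) \left(4958548 + 1161^{2}\right) = - 3434705 \left(4958548 + 1347921\right) = \left(-3434705\right) 6306469 = -21660860606645$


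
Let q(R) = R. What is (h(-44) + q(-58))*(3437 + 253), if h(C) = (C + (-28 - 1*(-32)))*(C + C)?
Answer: 12774780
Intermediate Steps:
h(C) = 2*C*(4 + C) (h(C) = (C + (-28 + 32))*(2*C) = (C + 4)*(2*C) = (4 + C)*(2*C) = 2*C*(4 + C))
(h(-44) + q(-58))*(3437 + 253) = (2*(-44)*(4 - 44) - 58)*(3437 + 253) = (2*(-44)*(-40) - 58)*3690 = (3520 - 58)*3690 = 3462*3690 = 12774780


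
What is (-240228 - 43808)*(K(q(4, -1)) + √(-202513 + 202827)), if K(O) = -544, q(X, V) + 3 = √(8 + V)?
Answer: 154515584 - 284036*√314 ≈ 1.4948e+8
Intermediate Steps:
q(X, V) = -3 + √(8 + V)
(-240228 - 43808)*(K(q(4, -1)) + √(-202513 + 202827)) = (-240228 - 43808)*(-544 + √(-202513 + 202827)) = -284036*(-544 + √314) = 154515584 - 284036*√314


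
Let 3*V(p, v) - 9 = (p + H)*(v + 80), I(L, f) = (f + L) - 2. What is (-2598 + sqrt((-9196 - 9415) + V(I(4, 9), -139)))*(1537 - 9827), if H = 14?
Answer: 21537420 - 8290*I*sqrt(171897)/3 ≈ 2.1537e+7 - 1.1457e+6*I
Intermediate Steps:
I(L, f) = -2 + L + f (I(L, f) = (L + f) - 2 = -2 + L + f)
V(p, v) = 3 + (14 + p)*(80 + v)/3 (V(p, v) = 3 + ((p + 14)*(v + 80))/3 = 3 + ((14 + p)*(80 + v))/3 = 3 + (14 + p)*(80 + v)/3)
(-2598 + sqrt((-9196 - 9415) + V(I(4, 9), -139)))*(1537 - 9827) = (-2598 + sqrt((-9196 - 9415) + (1129/3 + (14/3)*(-139) + 80*(-2 + 4 + 9)/3 + (1/3)*(-2 + 4 + 9)*(-139))))*(1537 - 9827) = (-2598 + sqrt(-18611 + (1129/3 - 1946/3 + (80/3)*11 + (1/3)*11*(-139))))*(-8290) = (-2598 + sqrt(-18611 + (1129/3 - 1946/3 + 880/3 - 1529/3)))*(-8290) = (-2598 + sqrt(-18611 - 1466/3))*(-8290) = (-2598 + sqrt(-57299/3))*(-8290) = (-2598 + I*sqrt(171897)/3)*(-8290) = 21537420 - 8290*I*sqrt(171897)/3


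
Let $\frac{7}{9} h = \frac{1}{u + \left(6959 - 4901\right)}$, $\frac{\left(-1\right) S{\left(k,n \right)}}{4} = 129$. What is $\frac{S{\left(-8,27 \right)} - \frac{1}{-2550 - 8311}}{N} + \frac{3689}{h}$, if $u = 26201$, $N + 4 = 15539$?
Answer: $\frac{24624904303861244}{303706143} \approx 8.1081 \cdot 10^{7}$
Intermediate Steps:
$S{\left(k,n \right)} = -516$ ($S{\left(k,n \right)} = \left(-4\right) 129 = -516$)
$N = 15535$ ($N = -4 + 15539 = 15535$)
$h = \frac{9}{197813}$ ($h = \frac{9}{7 \left(26201 + \left(6959 - 4901\right)\right)} = \frac{9}{7 \left(26201 + 2058\right)} = \frac{9}{7 \cdot 28259} = \frac{9}{7} \cdot \frac{1}{28259} = \frac{9}{197813} \approx 4.5497 \cdot 10^{-5}$)
$\frac{S{\left(-8,27 \right)} - \frac{1}{-2550 - 8311}}{N} + \frac{3689}{h} = \frac{-516 - \frac{1}{-2550 - 8311}}{15535} + \frac{3689}{\frac{9}{197813}} = \left(-516 - \frac{1}{-10861}\right) \frac{1}{15535} + 3689 \cdot \frac{197813}{9} = \left(-516 - - \frac{1}{10861}\right) \frac{1}{15535} + \frac{729732157}{9} = \left(-516 + \frac{1}{10861}\right) \frac{1}{15535} + \frac{729732157}{9} = \left(- \frac{5604275}{10861}\right) \frac{1}{15535} + \frac{729732157}{9} = - \frac{1120855}{33745127} + \frac{729732157}{9} = \frac{24624904303861244}{303706143}$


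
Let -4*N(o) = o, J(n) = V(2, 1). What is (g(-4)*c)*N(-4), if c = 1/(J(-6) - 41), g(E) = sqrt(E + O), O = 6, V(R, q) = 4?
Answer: -sqrt(2)/37 ≈ -0.038222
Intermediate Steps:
J(n) = 4
g(E) = sqrt(6 + E) (g(E) = sqrt(E + 6) = sqrt(6 + E))
c = -1/37 (c = 1/(4 - 41) = 1/(-37) = -1/37 ≈ -0.027027)
N(o) = -o/4
(g(-4)*c)*N(-4) = (sqrt(6 - 4)*(-1/37))*(-1/4*(-4)) = (sqrt(2)*(-1/37))*1 = -sqrt(2)/37*1 = -sqrt(2)/37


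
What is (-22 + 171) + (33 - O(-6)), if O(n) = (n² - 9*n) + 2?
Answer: 90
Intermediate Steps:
O(n) = 2 + n² - 9*n
(-22 + 171) + (33 - O(-6)) = (-22 + 171) + (33 - (2 + (-6)² - 9*(-6))) = 149 + (33 - (2 + 36 + 54)) = 149 + (33 - 1*92) = 149 + (33 - 92) = 149 - 59 = 90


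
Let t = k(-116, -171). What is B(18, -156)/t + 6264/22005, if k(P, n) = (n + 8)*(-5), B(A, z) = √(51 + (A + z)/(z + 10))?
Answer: 232/815 + 4*√17301/59495 ≈ 0.29351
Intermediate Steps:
B(A, z) = √(51 + (A + z)/(10 + z))
k(P, n) = -40 - 5*n (k(P, n) = (8 + n)*(-5) = -40 - 5*n)
t = 815 (t = -40 - 5*(-171) = -40 + 855 = 815)
B(18, -156)/t + 6264/22005 = √((510 + 18 + 52*(-156))/(10 - 156))/815 + 6264/22005 = √((510 + 18 - 8112)/(-146))*(1/815) + 6264*(1/22005) = √(-1/146*(-7584))*(1/815) + 232/815 = √(3792/73)*(1/815) + 232/815 = (4*√17301/73)*(1/815) + 232/815 = 4*√17301/59495 + 232/815 = 232/815 + 4*√17301/59495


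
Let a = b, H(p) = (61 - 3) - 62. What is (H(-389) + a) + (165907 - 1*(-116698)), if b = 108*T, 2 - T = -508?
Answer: 337681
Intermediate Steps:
T = 510 (T = 2 - 1*(-508) = 2 + 508 = 510)
b = 55080 (b = 108*510 = 55080)
H(p) = -4 (H(p) = 58 - 62 = -4)
a = 55080
(H(-389) + a) + (165907 - 1*(-116698)) = (-4 + 55080) + (165907 - 1*(-116698)) = 55076 + (165907 + 116698) = 55076 + 282605 = 337681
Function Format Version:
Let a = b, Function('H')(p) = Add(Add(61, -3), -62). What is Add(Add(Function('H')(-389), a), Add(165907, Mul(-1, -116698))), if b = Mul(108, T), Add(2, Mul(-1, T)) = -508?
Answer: 337681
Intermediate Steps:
T = 510 (T = Add(2, Mul(-1, -508)) = Add(2, 508) = 510)
b = 55080 (b = Mul(108, 510) = 55080)
Function('H')(p) = -4 (Function('H')(p) = Add(58, -62) = -4)
a = 55080
Add(Add(Function('H')(-389), a), Add(165907, Mul(-1, -116698))) = Add(Add(-4, 55080), Add(165907, Mul(-1, -116698))) = Add(55076, Add(165907, 116698)) = Add(55076, 282605) = 337681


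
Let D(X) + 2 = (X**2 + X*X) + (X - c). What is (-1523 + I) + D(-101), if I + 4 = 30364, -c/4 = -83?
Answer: 48804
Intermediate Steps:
c = 332 (c = -4*(-83) = 332)
I = 30360 (I = -4 + 30364 = 30360)
D(X) = -334 + X + 2*X**2 (D(X) = -2 + ((X**2 + X*X) + (X - 1*332)) = -2 + ((X**2 + X**2) + (X - 332)) = -2 + (2*X**2 + (-332 + X)) = -2 + (-332 + X + 2*X**2) = -334 + X + 2*X**2)
(-1523 + I) + D(-101) = (-1523 + 30360) + (-334 - 101 + 2*(-101)**2) = 28837 + (-334 - 101 + 2*10201) = 28837 + (-334 - 101 + 20402) = 28837 + 19967 = 48804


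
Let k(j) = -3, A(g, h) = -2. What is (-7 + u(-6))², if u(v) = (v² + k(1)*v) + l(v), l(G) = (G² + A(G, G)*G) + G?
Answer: 7921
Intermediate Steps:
l(G) = G² - G (l(G) = (G² - 2*G) + G = G² - G)
u(v) = v² - 3*v + v*(-1 + v) (u(v) = (v² - 3*v) + v*(-1 + v) = v² - 3*v + v*(-1 + v))
(-7 + u(-6))² = (-7 + 2*(-6)*(-2 - 6))² = (-7 + 2*(-6)*(-8))² = (-7 + 96)² = 89² = 7921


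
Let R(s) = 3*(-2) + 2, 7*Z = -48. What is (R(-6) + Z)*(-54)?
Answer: 4104/7 ≈ 586.29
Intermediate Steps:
Z = -48/7 (Z = (1/7)*(-48) = -48/7 ≈ -6.8571)
R(s) = -4 (R(s) = -6 + 2 = -4)
(R(-6) + Z)*(-54) = (-4 - 48/7)*(-54) = -76/7*(-54) = 4104/7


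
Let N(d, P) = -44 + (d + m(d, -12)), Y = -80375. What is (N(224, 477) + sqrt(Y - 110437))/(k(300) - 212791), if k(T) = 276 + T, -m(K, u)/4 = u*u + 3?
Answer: 408/212215 - 2*I*sqrt(47703)/212215 ≈ 0.0019226 - 0.0020584*I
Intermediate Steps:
m(K, u) = -12 - 4*u**2 (m(K, u) = -4*(u*u + 3) = -4*(u**2 + 3) = -4*(3 + u**2) = -12 - 4*u**2)
N(d, P) = -632 + d (N(d, P) = -44 + (d + (-12 - 4*(-12)**2)) = -44 + (d + (-12 - 4*144)) = -44 + (d + (-12 - 576)) = -44 + (d - 588) = -44 + (-588 + d) = -632 + d)
(N(224, 477) + sqrt(Y - 110437))/(k(300) - 212791) = ((-632 + 224) + sqrt(-80375 - 110437))/((276 + 300) - 212791) = (-408 + sqrt(-190812))/(576 - 212791) = (-408 + 2*I*sqrt(47703))/(-212215) = (-408 + 2*I*sqrt(47703))*(-1/212215) = 408/212215 - 2*I*sqrt(47703)/212215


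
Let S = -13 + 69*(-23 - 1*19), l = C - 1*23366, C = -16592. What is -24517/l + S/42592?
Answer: 463955163/850945568 ≈ 0.54522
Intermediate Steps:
l = -39958 (l = -16592 - 1*23366 = -16592 - 23366 = -39958)
S = -2911 (S = -13 + 69*(-23 - 19) = -13 + 69*(-42) = -13 - 2898 = -2911)
-24517/l + S/42592 = -24517/(-39958) - 2911/42592 = -24517*(-1/39958) - 2911*1/42592 = 24517/39958 - 2911/42592 = 463955163/850945568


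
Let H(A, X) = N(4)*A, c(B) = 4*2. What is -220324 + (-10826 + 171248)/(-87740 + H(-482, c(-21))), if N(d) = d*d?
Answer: -10515263435/47726 ≈ -2.2033e+5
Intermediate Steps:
N(d) = d²
c(B) = 8
H(A, X) = 16*A (H(A, X) = 4²*A = 16*A)
-220324 + (-10826 + 171248)/(-87740 + H(-482, c(-21))) = -220324 + (-10826 + 171248)/(-87740 + 16*(-482)) = -220324 + 160422/(-87740 - 7712) = -220324 + 160422/(-95452) = -220324 + 160422*(-1/95452) = -220324 - 80211/47726 = -10515263435/47726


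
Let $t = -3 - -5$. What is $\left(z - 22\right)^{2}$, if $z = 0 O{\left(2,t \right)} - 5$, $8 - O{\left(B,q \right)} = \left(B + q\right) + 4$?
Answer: $729$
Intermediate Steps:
$t = 2$ ($t = -3 + 5 = 2$)
$O{\left(B,q \right)} = 4 - B - q$ ($O{\left(B,q \right)} = 8 - \left(\left(B + q\right) + 4\right) = 8 - \left(4 + B + q\right) = 4 - B - q$)
$z = -5$ ($z = 0 \left(4 - 2 - 2\right) - 5 = 0 \cdot 0 - 5 = 0 - 5 = -5$)
$\left(z - 22\right)^{2} = \left(-5 - 22\right)^{2} = \left(-27\right)^{2} = 729$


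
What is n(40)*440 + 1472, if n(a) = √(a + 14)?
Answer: 1472 + 1320*√6 ≈ 4705.3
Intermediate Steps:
n(a) = √(14 + a)
n(40)*440 + 1472 = √(14 + 40)*440 + 1472 = √54*440 + 1472 = (3*√6)*440 + 1472 = 1320*√6 + 1472 = 1472 + 1320*√6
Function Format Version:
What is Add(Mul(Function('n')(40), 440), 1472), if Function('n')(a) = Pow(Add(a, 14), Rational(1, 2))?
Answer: Add(1472, Mul(1320, Pow(6, Rational(1, 2)))) ≈ 4705.3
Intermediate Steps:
Function('n')(a) = Pow(Add(14, a), Rational(1, 2))
Add(Mul(Function('n')(40), 440), 1472) = Add(Mul(Pow(Add(14, 40), Rational(1, 2)), 440), 1472) = Add(Mul(Pow(54, Rational(1, 2)), 440), 1472) = Add(Mul(Mul(3, Pow(6, Rational(1, 2))), 440), 1472) = Add(Mul(1320, Pow(6, Rational(1, 2))), 1472) = Add(1472, Mul(1320, Pow(6, Rational(1, 2))))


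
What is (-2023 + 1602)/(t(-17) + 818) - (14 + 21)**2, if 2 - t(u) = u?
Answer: -1025746/837 ≈ -1225.5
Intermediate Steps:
t(u) = 2 - u
(-2023 + 1602)/(t(-17) + 818) - (14 + 21)**2 = (-2023 + 1602)/((2 - 1*(-17)) + 818) - (14 + 21)**2 = -421/((2 + 17) + 818) - 1*35**2 = -421/(19 + 818) - 1*1225 = -421/837 - 1225 = -1025746/837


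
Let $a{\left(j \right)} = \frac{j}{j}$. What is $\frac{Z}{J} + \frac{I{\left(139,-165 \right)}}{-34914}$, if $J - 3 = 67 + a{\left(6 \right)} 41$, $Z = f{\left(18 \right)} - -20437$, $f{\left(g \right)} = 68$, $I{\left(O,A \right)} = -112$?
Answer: $\frac{119320667}{645909} \approx 184.73$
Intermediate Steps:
$a{\left(j \right)} = 1$
$Z = 20505$ ($Z = 68 - -20437 = 68 + 20437 = 20505$)
$J = 111$ ($J = 3 + \left(67 + 1 \cdot 41\right) = 3 + \left(67 + 41\right) = 3 + 108 = 111$)
$\frac{Z}{J} + \frac{I{\left(139,-165 \right)}}{-34914} = \frac{20505}{111} - \frac{112}{-34914} = 20505 \cdot \frac{1}{111} - - \frac{56}{17457} = \frac{6835}{37} + \frac{56}{17457} = \frac{119320667}{645909}$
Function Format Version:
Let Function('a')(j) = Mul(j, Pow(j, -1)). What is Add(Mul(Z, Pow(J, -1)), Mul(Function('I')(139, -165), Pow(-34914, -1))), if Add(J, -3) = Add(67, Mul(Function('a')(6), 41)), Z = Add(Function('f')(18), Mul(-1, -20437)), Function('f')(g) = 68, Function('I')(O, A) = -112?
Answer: Rational(119320667, 645909) ≈ 184.73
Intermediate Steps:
Function('a')(j) = 1
Z = 20505 (Z = Add(68, Mul(-1, -20437)) = Add(68, 20437) = 20505)
J = 111 (J = Add(3, Add(67, Mul(1, 41))) = Add(3, Add(67, 41)) = Add(3, 108) = 111)
Add(Mul(Z, Pow(J, -1)), Mul(Function('I')(139, -165), Pow(-34914, -1))) = Add(Mul(20505, Pow(111, -1)), Mul(-112, Pow(-34914, -1))) = Add(Mul(20505, Rational(1, 111)), Mul(-112, Rational(-1, 34914))) = Add(Rational(6835, 37), Rational(56, 17457)) = Rational(119320667, 645909)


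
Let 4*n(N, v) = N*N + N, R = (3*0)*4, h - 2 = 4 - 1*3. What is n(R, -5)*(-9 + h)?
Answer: 0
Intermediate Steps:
h = 3 (h = 2 + (4 - 1*3) = 2 + (4 - 3) = 2 + 1 = 3)
R = 0 (R = 0*4 = 0)
n(N, v) = N/4 + N**2/4 (n(N, v) = (N*N + N)/4 = (N**2 + N)/4 = (N + N**2)/4 = N/4 + N**2/4)
n(R, -5)*(-9 + h) = ((1/4)*0*(1 + 0))*(-9 + 3) = ((1/4)*0*1)*(-6) = 0*(-6) = 0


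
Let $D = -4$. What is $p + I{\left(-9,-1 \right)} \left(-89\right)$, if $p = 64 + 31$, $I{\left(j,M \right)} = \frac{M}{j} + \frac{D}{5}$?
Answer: $\frac{7034}{45} \approx 156.31$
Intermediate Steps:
$I{\left(j,M \right)} = - \frac{4}{5} + \frac{M}{j}$ ($I{\left(j,M \right)} = \frac{M}{j} - \frac{4}{5} = - \frac{4}{5} + \frac{M}{j}$)
$p = 95$
$p + I{\left(-9,-1 \right)} \left(-89\right) = 95 + \left(- \frac{4}{5} - \frac{1}{-9}\right) \left(-89\right) = 95 + \left(- \frac{4}{5} - - \frac{1}{9}\right) \left(-89\right) = 95 + \left(- \frac{4}{5} + \frac{1}{9}\right) \left(-89\right) = 95 - - \frac{2759}{45} = 95 + \frac{2759}{45} = \frac{7034}{45}$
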